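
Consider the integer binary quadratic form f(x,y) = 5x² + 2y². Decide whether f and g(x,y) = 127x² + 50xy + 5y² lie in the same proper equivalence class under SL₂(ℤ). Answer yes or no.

D₁ = -40, D₂ = -40
f: flip: (5,0,2)→(2,0,5)
f: reduced (well bottom): (2,0,5) with a≤c, −a<b≤a
g: flip: (127,50,5)→(5,-50,127)
g: translate: b→0 (≡-50 mod 10), so (5,-50,127)→(5,0,2)
g: flip: (5,0,2)→(2,0,5)
g: reduced (well bottom): (2,0,5) with a≤c, −a<b≤a
reduced forms (2, 0, 5) vs (2, 0, 5) ⇒ equivalent

yes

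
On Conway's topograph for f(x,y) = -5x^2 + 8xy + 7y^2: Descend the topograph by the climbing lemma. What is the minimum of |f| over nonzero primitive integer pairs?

river: ρ → (7,6,-6)
river: ρ → (-6,6,7)
river: ρ → (7,8,-5)
river: ρ → (-5,12,3)
river: ρ → (3,12,-5)
river: ρ → (-5,8,7)
closes: descent 0, river 6
min |a| on river = 3

3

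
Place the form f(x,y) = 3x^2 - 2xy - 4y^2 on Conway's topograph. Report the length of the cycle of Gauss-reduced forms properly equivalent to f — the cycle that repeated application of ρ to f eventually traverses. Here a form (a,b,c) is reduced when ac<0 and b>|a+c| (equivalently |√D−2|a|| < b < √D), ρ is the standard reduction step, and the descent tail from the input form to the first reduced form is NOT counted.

D = 52, ⌊√D⌋ = 7
descent: ρ → (-4,2,3)  [lands on river]
river: ρ → (3,4,-3)
river: ρ → (-3,2,4)
river: ρ → (4,6,-1)
river: ρ → (-1,6,4)
river: ρ → (4,2,-3)
river: ρ → (-3,4,3)
river: ρ → (3,2,-4)
river: ρ → (-4,6,1)
river: ρ → (1,6,-4)
ρ-cycle length = 10 (tail of 1 descent step not counted)

10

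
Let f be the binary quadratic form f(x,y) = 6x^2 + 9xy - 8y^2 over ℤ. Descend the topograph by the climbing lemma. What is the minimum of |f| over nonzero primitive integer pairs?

river: ρ → (-8,7,7)
river: ρ → (7,7,-8)
river: ρ → (-8,9,6)
river: ρ → (6,15,-2)
river: ρ → (-2,13,13)
river: ρ → (13,13,-2)
river: ρ → (-2,15,6)
river: ρ → (6,9,-8)
closes: descent 0, river 8
min |a| on river = 2

2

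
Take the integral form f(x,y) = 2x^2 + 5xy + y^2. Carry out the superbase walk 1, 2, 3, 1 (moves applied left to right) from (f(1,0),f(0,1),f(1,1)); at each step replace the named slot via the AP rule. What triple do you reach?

start (2,1,8) = (f(1,0),f(0,1),f(1,1))
replace slot 1: 2·(1+8) − 2 = 16 → (16,1,8)
replace slot 2: 2·(16+8) − 1 = 47 → (16,47,8)
replace slot 3: 2·(16+47) − 8 = 118 → (16,47,118)
replace slot 1: 2·(47+118) − 16 = 314 → (314,47,118)

314,47,118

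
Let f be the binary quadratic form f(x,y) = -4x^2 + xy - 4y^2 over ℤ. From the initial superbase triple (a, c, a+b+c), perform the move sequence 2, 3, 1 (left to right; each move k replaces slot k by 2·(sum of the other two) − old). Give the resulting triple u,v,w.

start (-4,-4,-7) = (f(1,0),f(0,1),f(1,1))
replace slot 2: 2·((-4)+(-7)) − (-4) = -18 → (-4,-18,-7)
replace slot 3: 2·((-4)+(-18)) − (-7) = -37 → (-4,-18,-37)
replace slot 1: 2·((-18)+(-37)) − (-4) = -106 → (-106,-18,-37)

-106,-18,-37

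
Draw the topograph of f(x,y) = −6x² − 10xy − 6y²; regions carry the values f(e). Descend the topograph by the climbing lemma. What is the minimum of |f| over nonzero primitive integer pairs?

translate: b→-2 (≡10 mod 12), so (6,10,6)→(6,-2,2)
flip: (6,-2,2)→(2,2,6)
reduced (well bottom): (2,2,6) with a≤c, −a<b≤a
well minimum |f| = |-2| = 2 (negative-definite)

2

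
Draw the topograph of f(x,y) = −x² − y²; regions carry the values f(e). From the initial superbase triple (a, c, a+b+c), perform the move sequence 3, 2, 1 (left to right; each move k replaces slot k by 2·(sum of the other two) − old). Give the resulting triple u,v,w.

start (-1,-1,-2) = (f(1,0),f(0,1),f(1,1))
replace slot 3: 2·((-1)+(-1)) − (-2) = -2 → (-1,-1,-2)
replace slot 2: 2·((-1)+(-2)) − (-1) = -5 → (-1,-5,-2)
replace slot 1: 2·((-5)+(-2)) − (-1) = -13 → (-13,-5,-2)

-13,-5,-2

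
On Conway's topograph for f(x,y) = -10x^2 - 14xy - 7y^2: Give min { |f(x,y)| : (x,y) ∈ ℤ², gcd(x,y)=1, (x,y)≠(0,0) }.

translate: b→-6 (≡14 mod 20), so (10,14,7)→(10,-6,3)
flip: (10,-6,3)→(3,6,10)
translate: b→0 (≡6 mod 6), so (3,6,10)→(3,0,7)
reduced (well bottom): (3,0,7) with a≤c, −a<b≤a
well minimum |f| = |-3| = 3 (negative-definite)

3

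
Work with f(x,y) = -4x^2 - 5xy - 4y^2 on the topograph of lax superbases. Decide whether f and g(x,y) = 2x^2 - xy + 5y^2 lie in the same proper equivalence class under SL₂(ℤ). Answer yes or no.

D₁ = -39, D₂ = -39
f is negative-definite; reduce −f:
−f: translate: b→-3 (≡5 mod 8), so (4,5,4)→(4,-3,3)
−f: flip: (4,-3,3)→(3,3,4)
−f: reduced (well bottom): (3,3,4) with a≤c, −a<b≤a
flip sign back: reduced form of f is (-3,-3,-4)
g: reduced (well bottom): (2,-1,5) with a≤c, −a<b≤a
reduced forms (-3, -3, -4) vs (2, -1, 5) ⇒ inequivalent

no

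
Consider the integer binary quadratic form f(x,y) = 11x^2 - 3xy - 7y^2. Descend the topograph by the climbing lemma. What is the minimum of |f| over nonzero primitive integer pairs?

descent: ρ → (-7,17,1)  [lands on river]
river: ρ → (1,17,-7)
river: ρ → (-7,11,7)
river: ρ → (7,17,-1)
river: ρ → (-1,17,7)
river: ρ → (7,11,-7)
closes: descent 1, river 6
min |a| on river = 1

1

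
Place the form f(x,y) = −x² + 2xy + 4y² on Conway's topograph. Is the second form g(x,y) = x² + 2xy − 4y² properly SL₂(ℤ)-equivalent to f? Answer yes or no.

D₁ = 20, D₂ = 20
river cycle of f (length 2): (-1, 4, 1), (1, 4, -1)
river cycle of g (length 2): (1, 4, -1), (-1, 4, 1)
cycles coincide ⇒ equivalent

yes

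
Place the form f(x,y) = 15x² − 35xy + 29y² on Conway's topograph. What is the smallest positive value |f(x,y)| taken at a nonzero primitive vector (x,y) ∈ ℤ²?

translate: b→-5 (≡-35 mod 30), so (15,-35,29)→(15,-5,9)
flip: (15,-5,9)→(9,5,15)
reduced (well bottom): (9,5,15) with a≤c, −a<b≤a
well minimum = a = 9

9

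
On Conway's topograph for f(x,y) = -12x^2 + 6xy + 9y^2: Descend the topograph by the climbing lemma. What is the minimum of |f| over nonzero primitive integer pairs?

river: ρ → (9,12,-9)
river: ρ → (-9,6,12)
river: ρ → (12,18,-3)
river: ρ → (-3,18,12)
river: ρ → (12,6,-9)
river: ρ → (-9,12,9)
river: ρ → (9,6,-12)
river: ρ → (-12,18,3)
river: ρ → (3,18,-12)
river: ρ → (-12,6,9)
closes: descent 0, river 10
min |a| on river = 3

3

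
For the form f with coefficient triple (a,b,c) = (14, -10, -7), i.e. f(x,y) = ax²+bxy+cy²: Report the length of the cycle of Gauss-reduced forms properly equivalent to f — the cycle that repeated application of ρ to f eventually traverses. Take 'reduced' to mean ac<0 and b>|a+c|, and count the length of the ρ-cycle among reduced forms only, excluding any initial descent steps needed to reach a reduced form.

D = 492, ⌊√D⌋ = 22
descent: ρ → (-7,10,14)  [lands on river]
river: ρ → (14,18,-3)
river: ρ → (-3,18,14)
river: ρ → (14,10,-7)
river: ρ → (-7,18,6)
river: ρ → (6,18,-7)
ρ-cycle length = 6 (tail of 1 descent step not counted)

6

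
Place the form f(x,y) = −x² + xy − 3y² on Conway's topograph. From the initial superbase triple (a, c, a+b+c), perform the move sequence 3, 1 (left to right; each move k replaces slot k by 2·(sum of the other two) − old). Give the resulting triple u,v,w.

start (-1,-3,-3) = (f(1,0),f(0,1),f(1,1))
replace slot 3: 2·((-1)+(-3)) − (-3) = -5 → (-1,-3,-5)
replace slot 1: 2·((-3)+(-5)) − (-1) = -15 → (-15,-3,-5)

-15,-3,-5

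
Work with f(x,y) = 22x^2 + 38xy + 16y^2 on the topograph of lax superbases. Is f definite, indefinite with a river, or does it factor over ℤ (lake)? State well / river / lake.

D = b²−4ac = 38² − 4·22·16 = 36
D = 6² is a perfect square ⇒ form factors over ℤ ⇒ lakes

lake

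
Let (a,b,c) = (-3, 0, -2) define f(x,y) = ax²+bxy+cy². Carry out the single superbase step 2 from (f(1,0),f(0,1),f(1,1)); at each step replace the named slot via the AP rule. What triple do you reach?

start (-3,-2,-5) = (f(1,0),f(0,1),f(1,1))
replace slot 2: 2·((-3)+(-5)) − (-2) = -14 → (-3,-14,-5)

-3,-14,-5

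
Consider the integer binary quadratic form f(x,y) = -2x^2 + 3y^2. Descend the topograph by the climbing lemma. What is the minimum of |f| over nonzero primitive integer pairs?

descent: ρ → (3,0,-2)
descent: ρ → (-2,4,1)  [lands on river]
river: ρ → (1,4,-2)
closes: descent 2, river 2
min |a| on river = 1

1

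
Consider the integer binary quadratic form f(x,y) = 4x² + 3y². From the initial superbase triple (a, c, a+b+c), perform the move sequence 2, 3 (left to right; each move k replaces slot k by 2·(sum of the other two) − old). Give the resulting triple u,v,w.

start (4,3,7) = (f(1,0),f(0,1),f(1,1))
replace slot 2: 2·(4+7) − 3 = 19 → (4,19,7)
replace slot 3: 2·(4+19) − 7 = 39 → (4,19,39)

4,19,39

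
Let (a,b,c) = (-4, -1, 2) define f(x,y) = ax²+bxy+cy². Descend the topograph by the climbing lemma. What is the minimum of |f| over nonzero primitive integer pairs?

descent: ρ → (2,5,-1)  [lands on river]
river: ρ → (-1,5,2)
river: ρ → (2,3,-3)
river: ρ → (-3,3,2)
closes: descent 1, river 4
min |a| on river = 1

1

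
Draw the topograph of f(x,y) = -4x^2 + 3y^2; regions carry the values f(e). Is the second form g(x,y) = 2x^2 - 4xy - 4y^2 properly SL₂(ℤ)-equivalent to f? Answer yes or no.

D₁ = 48, D₂ = 48
river cycle of f (length 2): (3, 6, -1), (-1, 6, 3)
river cycle of g (length 2): (-4, 4, 2), (2, 4, -4)
cycles differ ⇒ inequivalent

no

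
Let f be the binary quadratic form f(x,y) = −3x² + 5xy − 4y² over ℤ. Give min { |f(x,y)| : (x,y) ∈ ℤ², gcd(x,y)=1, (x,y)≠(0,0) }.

translate: b→1 (≡-5 mod 6), so (3,-5,4)→(3,1,2)
flip: (3,1,2)→(2,-1,3)
reduced (well bottom): (2,-1,3) with a≤c, −a<b≤a
well minimum |f| = |-2| = 2 (negative-definite)

2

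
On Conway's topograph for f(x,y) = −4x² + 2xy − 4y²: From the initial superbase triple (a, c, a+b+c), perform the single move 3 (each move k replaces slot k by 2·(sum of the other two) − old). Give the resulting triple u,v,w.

start (-4,-4,-6) = (f(1,0),f(0,1),f(1,1))
replace slot 3: 2·((-4)+(-4)) − (-6) = -10 → (-4,-4,-10)

-4,-4,-10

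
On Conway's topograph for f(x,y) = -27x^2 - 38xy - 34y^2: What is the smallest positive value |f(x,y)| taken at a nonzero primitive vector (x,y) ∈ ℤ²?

translate: b→-16 (≡38 mod 54), so (27,38,34)→(27,-16,23)
flip: (27,-16,23)→(23,16,27)
reduced (well bottom): (23,16,27) with a≤c, −a<b≤a
well minimum |f| = |-23| = 23 (negative-definite)

23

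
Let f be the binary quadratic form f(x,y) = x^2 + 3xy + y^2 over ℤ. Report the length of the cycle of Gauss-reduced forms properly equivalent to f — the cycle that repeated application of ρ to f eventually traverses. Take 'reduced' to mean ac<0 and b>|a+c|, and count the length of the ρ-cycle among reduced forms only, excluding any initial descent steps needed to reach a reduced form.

D = 5, ⌊√D⌋ = 2
descent: ρ → (1,1,-1)  [lands on river]
river: ρ → (-1,1,1)
ρ-cycle length = 2 (tail of 1 descent step not counted)

2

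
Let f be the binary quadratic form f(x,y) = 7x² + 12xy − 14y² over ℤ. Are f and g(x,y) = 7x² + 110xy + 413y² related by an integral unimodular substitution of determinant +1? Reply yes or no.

D₁ = 536, D₂ = 536
river cycle of f (length 14): (-14, 16, 5), (5, 14, -17), (-17, 20, 2), (2, 20, -17), (-17, 14, 5), (5, 16, -14), (-14, 12, 7), (7, 16, -10), (-10, 4, 13), (13, 22, -1), … (4 more)
river cycle of g (length 14): (7, 12, -14), (-14, 16, 5), (5, 14, -17), (-17, 20, 2), (2, 20, -17), (-17, 14, 5), (5, 16, -14), (-14, 12, 7), (7, 16, -10), (-10, 4, 13), … (4 more)
cycles coincide ⇒ equivalent

yes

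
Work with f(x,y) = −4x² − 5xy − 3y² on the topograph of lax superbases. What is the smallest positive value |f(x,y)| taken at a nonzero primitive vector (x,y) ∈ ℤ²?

translate: b→-3 (≡5 mod 8), so (4,5,3)→(4,-3,2)
flip: (4,-3,2)→(2,3,4)
translate: b→-1 (≡3 mod 4), so (2,3,4)→(2,-1,3)
reduced (well bottom): (2,-1,3) with a≤c, −a<b≤a
well minimum |f| = |-2| = 2 (negative-definite)

2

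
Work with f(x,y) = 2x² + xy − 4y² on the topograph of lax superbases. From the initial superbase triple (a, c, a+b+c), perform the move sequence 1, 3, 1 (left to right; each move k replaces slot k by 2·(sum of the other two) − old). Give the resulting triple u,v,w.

start (2,-4,-1) = (f(1,0),f(0,1),f(1,1))
replace slot 1: 2·((-4)+(-1)) − 2 = -12 → (-12,-4,-1)
replace slot 3: 2·((-12)+(-4)) − (-1) = -31 → (-12,-4,-31)
replace slot 1: 2·((-4)+(-31)) − (-12) = -58 → (-58,-4,-31)

-58,-4,-31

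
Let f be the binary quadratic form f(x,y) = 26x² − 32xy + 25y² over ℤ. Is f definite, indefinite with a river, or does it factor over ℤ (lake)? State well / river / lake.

D = b²−4ac = (-32)² − 4·26·25 = -1576
D < 0 ⇒ definite ⇒ every region one sign ⇒ single well

well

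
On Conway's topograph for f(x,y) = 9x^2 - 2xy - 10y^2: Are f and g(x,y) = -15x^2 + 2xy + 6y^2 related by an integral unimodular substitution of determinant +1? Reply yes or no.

D₁ = 364, D₂ = 364
river cycle of f (length 8): (-10, 2, 9), (9, 16, -3), (-3, 14, 14), (14, 14, -3), (-3, 16, 9), (9, 2, -10), (-10, 18, 1), (1, 18, -10)
river cycle of g (length 8): (6, 10, -11), (-11, 12, 5), (5, 18, -2), (-2, 18, 5), (5, 12, -11), (-11, 10, 6), (6, 14, -7), (-7, 14, 6)
cycles differ ⇒ inequivalent

no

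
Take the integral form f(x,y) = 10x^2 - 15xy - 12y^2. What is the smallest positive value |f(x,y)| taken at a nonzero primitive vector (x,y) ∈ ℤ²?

descent: ρ → (-12,15,10)  [lands on river]
river: ρ → (10,25,-2)
river: ρ → (-2,23,22)
river: ρ → (22,21,-3)
river: ρ → (-3,21,22)
river: ρ → (22,23,-2)
river: ρ → (-2,25,10)
river: ρ → (10,15,-12)
river: ρ → (-12,9,13)
river: ρ → (13,17,-8)
river: ρ → (-8,15,15)
river: ρ → (15,15,-8)
river: ρ → (-8,17,13)
river: ρ → (13,9,-12)
closes: descent 1, river 14
min |a| on river = 2

2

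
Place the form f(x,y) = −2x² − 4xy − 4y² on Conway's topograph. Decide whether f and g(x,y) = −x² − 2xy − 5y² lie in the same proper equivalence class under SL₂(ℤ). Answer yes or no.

D₁ = -16, D₂ = -16
f is negative-definite; reduce −f:
−f: translate: b→0 (≡4 mod 4), so (2,4,4)→(2,0,2)
−f: reduced (well bottom): (2,0,2) with a≤c, −a<b≤a
flip sign back: reduced form of f is (-2,0,-2)
g is negative-definite; reduce −g:
−g: translate: b→0 (≡2 mod 2), so (1,2,5)→(1,0,4)
−g: reduced (well bottom): (1,0,4) with a≤c, −a<b≤a
flip sign back: reduced form of g is (-1,0,-4)
reduced forms (-2, 0, -2) vs (-1, 0, -4) ⇒ inequivalent

no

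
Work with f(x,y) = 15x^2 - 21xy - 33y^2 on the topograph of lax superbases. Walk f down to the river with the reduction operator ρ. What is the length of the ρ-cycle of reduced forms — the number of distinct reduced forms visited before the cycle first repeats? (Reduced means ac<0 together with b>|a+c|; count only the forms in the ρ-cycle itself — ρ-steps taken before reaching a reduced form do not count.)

D = 2421, ⌊√D⌋ = 49
descent: ρ → (-33,21,15)  [lands on river]
river: ρ → (15,39,-15)
river: ρ → (-15,21,33)
river: ρ → (33,45,-3)
river: ρ → (-3,45,33)
river: ρ → (33,21,-15)
river: ρ → (-15,39,15)
river: ρ → (15,21,-33)
river: ρ → (-33,45,3)
river: ρ → (3,45,-33)
ρ-cycle length = 10 (tail of 1 descent step not counted)

10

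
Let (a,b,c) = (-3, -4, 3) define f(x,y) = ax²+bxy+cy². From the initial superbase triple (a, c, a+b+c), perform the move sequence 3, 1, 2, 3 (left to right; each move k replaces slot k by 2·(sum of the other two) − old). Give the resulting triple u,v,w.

start (-3,3,-4) = (f(1,0),f(0,1),f(1,1))
replace slot 3: 2·((-3)+3) − (-4) = 4 → (-3,3,4)
replace slot 1: 2·(3+4) − (-3) = 17 → (17,3,4)
replace slot 2: 2·(17+4) − 3 = 39 → (17,39,4)
replace slot 3: 2·(17+39) − 4 = 108 → (17,39,108)

17,39,108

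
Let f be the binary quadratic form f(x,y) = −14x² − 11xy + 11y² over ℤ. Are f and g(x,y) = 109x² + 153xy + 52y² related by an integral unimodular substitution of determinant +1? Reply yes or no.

D₁ = 737, D₂ = 737
river cycle of f (length 18): (11, 11, -14), (-14, 17, 8), (8, 15, -16), (-16, 17, 7), (7, 25, -4), (-4, 23, 13), (13, 3, -14), (-14, 25, 2), (2, 27, -1), (-1, 27, 2), … (8 more)
river cycle of g (length 18): (8, 17, -14), (-14, 11, 11), (11, 11, -14), (-14, 17, 8), (8, 15, -16), (-16, 17, 7), (7, 25, -4), (-4, 23, 13), (13, 3, -14), (-14, 25, 2), … (8 more)
cycles coincide ⇒ equivalent

yes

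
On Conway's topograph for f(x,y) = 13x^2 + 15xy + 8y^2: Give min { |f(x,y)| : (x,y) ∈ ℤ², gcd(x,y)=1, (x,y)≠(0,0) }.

translate: b→-11 (≡15 mod 26), so (13,15,8)→(13,-11,6)
flip: (13,-11,6)→(6,11,13)
translate: b→-1 (≡11 mod 12), so (6,11,13)→(6,-1,8)
reduced (well bottom): (6,-1,8) with a≤c, −a<b≤a
well minimum = a = 6

6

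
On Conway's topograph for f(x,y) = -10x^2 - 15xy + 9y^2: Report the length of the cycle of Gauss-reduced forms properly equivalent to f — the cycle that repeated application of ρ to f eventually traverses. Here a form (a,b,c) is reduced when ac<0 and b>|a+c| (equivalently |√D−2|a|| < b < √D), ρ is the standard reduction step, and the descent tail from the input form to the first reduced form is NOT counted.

D = 585, ⌊√D⌋ = 24
descent: ρ → (9,15,-10)  [lands on river]
river: ρ → (-10,5,14)
river: ρ → (14,23,-1)
river: ρ → (-1,23,14)
river: ρ → (14,5,-10)
river: ρ → (-10,15,9)
river: ρ → (9,21,-4)
river: ρ → (-4,19,14)
river: ρ → (14,9,-9)
river: ρ → (-9,9,14)
river: ρ → (14,19,-4)
river: ρ → (-4,21,9)
ρ-cycle length = 12 (tail of 1 descent step not counted)

12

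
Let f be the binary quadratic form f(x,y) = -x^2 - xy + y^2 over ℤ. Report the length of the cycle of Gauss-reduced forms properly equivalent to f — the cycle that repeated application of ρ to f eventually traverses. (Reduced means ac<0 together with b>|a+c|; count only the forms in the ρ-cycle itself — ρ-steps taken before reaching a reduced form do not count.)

D = 5, ⌊√D⌋ = 2
descent: ρ → (1,1,-1)  [lands on river]
river: ρ → (-1,1,1)
ρ-cycle length = 2 (tail of 1 descent step not counted)

2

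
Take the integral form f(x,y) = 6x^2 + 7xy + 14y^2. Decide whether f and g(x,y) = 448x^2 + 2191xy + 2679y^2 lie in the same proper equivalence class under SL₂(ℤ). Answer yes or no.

D₁ = -287, D₂ = -287
f: translate: b→-5 (≡7 mod 12), so (6,7,14)→(6,-5,13)
f: reduced (well bottom): (6,-5,13) with a≤c, −a<b≤a
g: translate: b→399 (≡2191 mod 896), so (448,2191,2679)→(448,399,89)
g: flip: (448,399,89)→(89,-399,448)
g: translate: b→-43 (≡-399 mod 178), so (89,-399,448)→(89,-43,6)
g: flip: (89,-43,6)→(6,43,89)
g: translate: b→-5 (≡43 mod 12), so (6,43,89)→(6,-5,13)
g: reduced (well bottom): (6,-5,13) with a≤c, −a<b≤a
reduced forms (6, -5, 13) vs (6, -5, 13) ⇒ equivalent

yes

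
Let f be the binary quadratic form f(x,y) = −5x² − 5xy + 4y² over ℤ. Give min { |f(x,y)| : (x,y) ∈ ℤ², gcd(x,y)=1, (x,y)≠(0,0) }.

descent: ρ → (4,5,-5)  [lands on river]
river: ρ → (-5,5,4)
river: ρ → (4,3,-6)
river: ρ → (-6,9,1)
river: ρ → (1,9,-6)
river: ρ → (-6,3,4)
closes: descent 1, river 6
min |a| on river = 1

1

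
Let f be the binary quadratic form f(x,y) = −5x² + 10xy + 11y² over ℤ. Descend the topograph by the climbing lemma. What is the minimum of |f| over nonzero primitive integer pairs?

river: ρ → (11,12,-4)
river: ρ → (-4,12,11)
river: ρ → (11,10,-5)
river: ρ → (-5,10,11)
closes: descent 0, river 4
min |a| on river = 4

4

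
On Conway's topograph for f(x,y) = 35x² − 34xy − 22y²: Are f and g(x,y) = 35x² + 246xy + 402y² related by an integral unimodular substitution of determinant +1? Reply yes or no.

D₁ = 4236, D₂ = 4236
river cycle of f (length 22): (-22, 34, 35), (35, 36, -21), (-21, 48, 23), (23, 44, -25), (-25, 56, 11), (11, 54, -30), (-30, 6, 35), (35, 64, -1), (-1, 64, 35), (35, 6, -30), … (12 more)
river cycle of g (length 22): (35, 36, -21), (-21, 48, 23), (23, 44, -25), (-25, 56, 11), (11, 54, -30), (-30, 6, 35), (35, 64, -1), (-1, 64, 35), (35, 6, -30), (-30, 54, 11), … (12 more)
cycles coincide ⇒ equivalent

yes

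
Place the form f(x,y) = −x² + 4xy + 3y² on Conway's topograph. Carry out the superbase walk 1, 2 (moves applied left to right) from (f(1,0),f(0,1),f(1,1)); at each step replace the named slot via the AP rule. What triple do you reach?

start (-1,3,6) = (f(1,0),f(0,1),f(1,1))
replace slot 1: 2·(3+6) − (-1) = 19 → (19,3,6)
replace slot 2: 2·(19+6) − 3 = 47 → (19,47,6)

19,47,6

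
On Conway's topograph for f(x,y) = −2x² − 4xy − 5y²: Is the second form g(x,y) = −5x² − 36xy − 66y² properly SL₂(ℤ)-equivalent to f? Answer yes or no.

D₁ = -24, D₂ = -24
f is negative-definite; reduce −f:
−f: translate: b→0 (≡4 mod 4), so (2,4,5)→(2,0,3)
−f: reduced (well bottom): (2,0,3) with a≤c, −a<b≤a
flip sign back: reduced form of f is (-2,0,-3)
g is negative-definite; reduce −g:
−g: translate: b→-4 (≡36 mod 10), so (5,36,66)→(5,-4,2)
−g: flip: (5,-4,2)→(2,4,5)
−g: translate: b→0 (≡4 mod 4), so (2,4,5)→(2,0,3)
−g: reduced (well bottom): (2,0,3) with a≤c, −a<b≤a
flip sign back: reduced form of g is (-2,0,-3)
reduced forms (-2, 0, -3) vs (-2, 0, -3) ⇒ equivalent

yes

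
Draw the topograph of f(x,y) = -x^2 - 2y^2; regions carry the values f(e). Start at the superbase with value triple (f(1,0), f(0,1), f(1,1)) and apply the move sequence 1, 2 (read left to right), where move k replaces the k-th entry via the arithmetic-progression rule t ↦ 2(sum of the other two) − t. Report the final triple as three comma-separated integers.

start (-1,-2,-3) = (f(1,0),f(0,1),f(1,1))
replace slot 1: 2·((-2)+(-3)) − (-1) = -9 → (-9,-2,-3)
replace slot 2: 2·((-9)+(-3)) − (-2) = -22 → (-9,-22,-3)

-9,-22,-3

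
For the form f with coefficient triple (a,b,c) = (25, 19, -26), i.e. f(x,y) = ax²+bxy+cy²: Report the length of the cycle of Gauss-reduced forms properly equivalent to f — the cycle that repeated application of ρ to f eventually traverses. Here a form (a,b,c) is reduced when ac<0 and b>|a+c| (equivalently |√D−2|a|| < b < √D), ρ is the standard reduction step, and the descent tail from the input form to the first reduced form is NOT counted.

D = 2961, ⌊√D⌋ = 54
river: ρ → (-26,33,18)
river: ρ → (18,39,-20)
river: ρ → (-20,41,16)
river: ρ → (16,23,-38)
river: ρ → (-38,53,1)
river: ρ → (1,53,-38)
river: ρ → (-38,23,16)
river: ρ → (16,41,-20)
river: ρ → (-20,39,18)
river: ρ → (18,33,-26)
river: ρ → (-26,19,25)
river: ρ → (25,31,-20)
river: ρ → (-20,49,7)
river: ρ → (7,49,-20)
river: ρ → (-20,31,25)
river: ρ → (25,19,-26)
ρ-cycle length = 16 (tail of 0 descent steps not counted)

16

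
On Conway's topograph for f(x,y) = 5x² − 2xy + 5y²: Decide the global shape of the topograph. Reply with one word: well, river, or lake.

D = b²−4ac = (-2)² − 4·5·5 = -96
D < 0 ⇒ definite ⇒ every region one sign ⇒ single well

well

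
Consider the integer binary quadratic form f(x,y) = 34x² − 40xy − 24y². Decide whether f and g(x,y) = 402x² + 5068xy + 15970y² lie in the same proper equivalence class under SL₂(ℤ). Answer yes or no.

D₁ = 4864, D₂ = 4864
river cycle of f (length 12): (-24, 40, 34), (34, 28, -30), (-30, 32, 32), (32, 32, -30), (-30, 28, 34), (34, 40, -24), (-24, 56, 18), (18, 52, -30), (-30, 68, 2), (2, 68, -30), … (2 more)
river cycle of g (length 12): (34, 28, -30), (-30, 32, 32), (32, 32, -30), (-30, 28, 34), (34, 40, -24), (-24, 56, 18), (18, 52, -30), (-30, 68, 2), (2, 68, -30), (-30, 52, 18), … (2 more)
cycles coincide ⇒ equivalent

yes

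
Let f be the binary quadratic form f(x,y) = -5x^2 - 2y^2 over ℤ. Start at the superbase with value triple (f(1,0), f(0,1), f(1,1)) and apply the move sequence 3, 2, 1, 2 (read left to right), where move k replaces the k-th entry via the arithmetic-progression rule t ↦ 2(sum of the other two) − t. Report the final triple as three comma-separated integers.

start (-5,-2,-7) = (f(1,0),f(0,1),f(1,1))
replace slot 3: 2·((-5)+(-2)) − (-7) = -7 → (-5,-2,-7)
replace slot 2: 2·((-5)+(-7)) − (-2) = -22 → (-5,-22,-7)
replace slot 1: 2·((-22)+(-7)) − (-5) = -53 → (-53,-22,-7)
replace slot 2: 2·((-53)+(-7)) − (-22) = -98 → (-53,-98,-7)

-53,-98,-7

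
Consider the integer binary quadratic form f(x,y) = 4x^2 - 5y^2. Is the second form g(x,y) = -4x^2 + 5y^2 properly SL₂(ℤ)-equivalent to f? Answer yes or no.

D₁ = 80, D₂ = 80
river cycle of f (length 2): (4, 8, -1), (-1, 8, 4)
river cycle of g (length 2): (-4, 8, 1), (1, 8, -4)
cycles differ ⇒ inequivalent

no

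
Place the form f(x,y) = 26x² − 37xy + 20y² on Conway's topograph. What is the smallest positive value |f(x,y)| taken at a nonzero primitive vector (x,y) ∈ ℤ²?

translate: b→15 (≡-37 mod 52), so (26,-37,20)→(26,15,9)
flip: (26,15,9)→(9,-15,26)
translate: b→3 (≡-15 mod 18), so (9,-15,26)→(9,3,20)
reduced (well bottom): (9,3,20) with a≤c, −a<b≤a
well minimum = a = 9

9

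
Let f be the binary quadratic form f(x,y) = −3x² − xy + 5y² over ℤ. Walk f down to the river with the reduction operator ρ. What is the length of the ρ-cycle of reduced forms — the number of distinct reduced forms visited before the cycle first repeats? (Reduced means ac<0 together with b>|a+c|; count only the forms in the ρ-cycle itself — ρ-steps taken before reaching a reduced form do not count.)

D = 61, ⌊√D⌋ = 7
descent: ρ → (5,1,-3)
descent: ρ → (-3,5,3)  [lands on river]
river: ρ → (3,7,-1)
river: ρ → (-1,7,3)
river: ρ → (3,5,-3)
river: ρ → (-3,7,1)
river: ρ → (1,7,-3)
ρ-cycle length = 6 (tail of 2 descent steps not counted)

6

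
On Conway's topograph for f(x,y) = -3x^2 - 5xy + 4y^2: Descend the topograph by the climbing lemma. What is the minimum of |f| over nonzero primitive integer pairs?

descent: ρ → (4,5,-3)  [lands on river]
river: ρ → (-3,7,2)
river: ρ → (2,5,-6)
river: ρ → (-6,7,1)
river: ρ → (1,7,-6)
river: ρ → (-6,5,2)
river: ρ → (2,7,-3)
river: ρ → (-3,5,4)
river: ρ → (4,3,-4)
river: ρ → (-4,5,3)
river: ρ → (3,7,-2)
river: ρ → (-2,5,6)
river: ρ → (6,7,-1)
river: ρ → (-1,7,6)
river: ρ → (6,5,-2)
river: ρ → (-2,7,3)
river: ρ → (3,5,-4)
river: ρ → (-4,3,4)
closes: descent 1, river 18
min |a| on river = 1

1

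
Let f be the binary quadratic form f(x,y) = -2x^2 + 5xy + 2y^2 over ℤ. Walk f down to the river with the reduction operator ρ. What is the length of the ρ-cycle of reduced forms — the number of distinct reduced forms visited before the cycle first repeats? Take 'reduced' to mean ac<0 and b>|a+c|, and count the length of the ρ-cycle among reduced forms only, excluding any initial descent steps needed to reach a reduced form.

D = 41, ⌊√D⌋ = 6
river: ρ → (2,3,-4)
river: ρ → (-4,5,1)
river: ρ → (1,5,-4)
river: ρ → (-4,3,2)
river: ρ → (2,5,-2)
river: ρ → (-2,3,4)
river: ρ → (4,5,-1)
river: ρ → (-1,5,4)
river: ρ → (4,3,-2)
river: ρ → (-2,5,2)
ρ-cycle length = 10 (tail of 0 descent steps not counted)

10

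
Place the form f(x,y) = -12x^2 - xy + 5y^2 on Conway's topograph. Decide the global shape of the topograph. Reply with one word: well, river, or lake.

D = b²−4ac = (-1)² − 4·(-12)·5 = 241
D > 0 non-square ⇒ indefinite ⇒ periodic river

river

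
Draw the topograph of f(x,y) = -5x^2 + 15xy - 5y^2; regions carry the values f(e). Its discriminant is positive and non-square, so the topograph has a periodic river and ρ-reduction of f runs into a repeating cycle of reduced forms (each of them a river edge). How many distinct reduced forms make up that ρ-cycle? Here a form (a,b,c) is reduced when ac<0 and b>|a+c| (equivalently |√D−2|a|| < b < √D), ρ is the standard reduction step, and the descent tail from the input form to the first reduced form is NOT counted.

D = 125, ⌊√D⌋ = 11
descent: ρ → (-5,5,5)  [lands on river]
river: ρ → (5,5,-5)
ρ-cycle length = 2 (tail of 1 descent step not counted)

2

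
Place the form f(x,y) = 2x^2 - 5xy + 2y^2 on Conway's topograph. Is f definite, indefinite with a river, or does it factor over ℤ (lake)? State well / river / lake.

D = b²−4ac = (-5)² − 4·2·2 = 9
D = 3² is a perfect square ⇒ form factors over ℤ ⇒ lakes

lake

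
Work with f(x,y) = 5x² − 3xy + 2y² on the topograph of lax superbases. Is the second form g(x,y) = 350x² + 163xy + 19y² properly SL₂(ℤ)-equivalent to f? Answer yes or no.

D₁ = -31, D₂ = -31
f: flip: (5,-3,2)→(2,3,5)
f: translate: b→-1 (≡3 mod 4), so (2,3,5)→(2,-1,4)
f: reduced (well bottom): (2,-1,4) with a≤c, −a<b≤a
g: flip: (350,163,19)→(19,-163,350)
g: translate: b→-11 (≡-163 mod 38), so (19,-163,350)→(19,-11,2)
g: flip: (19,-11,2)→(2,11,19)
g: translate: b→-1 (≡11 mod 4), so (2,11,19)→(2,-1,4)
g: reduced (well bottom): (2,-1,4) with a≤c, −a<b≤a
reduced forms (2, -1, 4) vs (2, -1, 4) ⇒ equivalent

yes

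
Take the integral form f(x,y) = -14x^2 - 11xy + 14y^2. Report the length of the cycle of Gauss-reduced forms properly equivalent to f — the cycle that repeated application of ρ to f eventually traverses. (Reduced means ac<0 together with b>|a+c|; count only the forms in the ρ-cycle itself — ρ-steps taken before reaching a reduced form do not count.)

D = 905, ⌊√D⌋ = 30
descent: ρ → (14,11,-14)  [lands on river]
river: ρ → (-14,17,11)
river: ρ → (11,27,-4)
river: ρ → (-4,29,4)
river: ρ → (4,27,-11)
river: ρ → (-11,17,14)
ρ-cycle length = 6 (tail of 1 descent step not counted)

6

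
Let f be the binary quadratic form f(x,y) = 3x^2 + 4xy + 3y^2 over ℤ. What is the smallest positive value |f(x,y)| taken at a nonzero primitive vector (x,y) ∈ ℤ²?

translate: b→-2 (≡4 mod 6), so (3,4,3)→(3,-2,2)
flip: (3,-2,2)→(2,2,3)
reduced (well bottom): (2,2,3) with a≤c, −a<b≤a
well minimum = a = 2

2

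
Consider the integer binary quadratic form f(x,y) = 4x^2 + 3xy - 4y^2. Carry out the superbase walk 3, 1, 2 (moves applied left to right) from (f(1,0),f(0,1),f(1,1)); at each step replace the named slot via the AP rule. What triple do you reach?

start (4,-4,3) = (f(1,0),f(0,1),f(1,1))
replace slot 3: 2·(4+(-4)) − 3 = -3 → (4,-4,-3)
replace slot 1: 2·((-4)+(-3)) − 4 = -18 → (-18,-4,-3)
replace slot 2: 2·((-18)+(-3)) − (-4) = -38 → (-18,-38,-3)

-18,-38,-3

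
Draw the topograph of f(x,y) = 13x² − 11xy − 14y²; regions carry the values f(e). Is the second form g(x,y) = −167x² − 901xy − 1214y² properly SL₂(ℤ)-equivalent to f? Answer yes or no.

D₁ = 849, D₂ = 849
river cycle of f (length 34): (-14, 11, 13), (13, 15, -12), (-12, 9, 16), (16, 23, -5), (-5, 27, 6), (6, 21, -17), (-17, 13, 10), (10, 27, -3), (-3, 27, 10), (10, 13, -17), … (24 more)
river cycle of g (length 34): (-14, 11, 13), (13, 15, -12), (-12, 9, 16), (16, 23, -5), (-5, 27, 6), (6, 21, -17), (-17, 13, 10), (10, 27, -3), (-3, 27, 10), (10, 13, -17), … (24 more)
cycles coincide ⇒ equivalent

yes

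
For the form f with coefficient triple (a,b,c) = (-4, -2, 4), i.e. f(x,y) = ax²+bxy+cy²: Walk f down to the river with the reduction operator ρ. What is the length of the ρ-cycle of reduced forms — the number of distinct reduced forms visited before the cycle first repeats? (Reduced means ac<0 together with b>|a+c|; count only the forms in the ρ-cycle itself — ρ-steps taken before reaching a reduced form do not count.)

D = 68, ⌊√D⌋ = 8
descent: ρ → (4,2,-4)  [lands on river]
river: ρ → (-4,6,2)
river: ρ → (2,6,-4)
river: ρ → (-4,2,4)
river: ρ → (4,6,-2)
river: ρ → (-2,6,4)
ρ-cycle length = 6 (tail of 1 descent step not counted)

6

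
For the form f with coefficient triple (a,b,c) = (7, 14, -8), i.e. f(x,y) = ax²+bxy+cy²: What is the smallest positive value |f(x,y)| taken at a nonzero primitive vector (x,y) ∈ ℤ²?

river: ρ → (-8,18,3)
river: ρ → (3,18,-8)
river: ρ → (-8,14,7)
river: ρ → (7,14,-8)
closes: descent 0, river 4
min |a| on river = 3

3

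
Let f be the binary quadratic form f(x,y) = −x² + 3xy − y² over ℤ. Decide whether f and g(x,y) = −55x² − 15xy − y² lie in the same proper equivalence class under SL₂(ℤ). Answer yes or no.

D₁ = 5, D₂ = 5
river cycle of f (length 2): (-1, 1, 1), (1, 1, -1)
river cycle of g (length 2): (-1, 1, 1), (1, 1, -1)
cycles coincide ⇒ equivalent

yes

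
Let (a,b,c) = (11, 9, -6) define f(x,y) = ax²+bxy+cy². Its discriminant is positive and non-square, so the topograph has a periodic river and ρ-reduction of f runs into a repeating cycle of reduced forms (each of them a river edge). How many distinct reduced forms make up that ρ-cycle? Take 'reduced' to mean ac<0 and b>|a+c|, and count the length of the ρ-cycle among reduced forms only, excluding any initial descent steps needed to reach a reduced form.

D = 345, ⌊√D⌋ = 18
river: ρ → (-6,15,5)
river: ρ → (5,15,-6)
river: ρ → (-6,9,11)
river: ρ → (11,13,-4)
river: ρ → (-4,11,14)
river: ρ → (14,17,-1)
river: ρ → (-1,17,14)
river: ρ → (14,11,-4)
river: ρ → (-4,13,11)
river: ρ → (11,9,-6)
ρ-cycle length = 10 (tail of 0 descent steps not counted)

10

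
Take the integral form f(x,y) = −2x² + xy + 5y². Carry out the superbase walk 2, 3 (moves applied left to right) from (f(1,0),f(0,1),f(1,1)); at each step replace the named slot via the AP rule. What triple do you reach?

start (-2,5,4) = (f(1,0),f(0,1),f(1,1))
replace slot 2: 2·((-2)+4) − 5 = -1 → (-2,-1,4)
replace slot 3: 2·((-2)+(-1)) − 4 = -10 → (-2,-1,-10)

-2,-1,-10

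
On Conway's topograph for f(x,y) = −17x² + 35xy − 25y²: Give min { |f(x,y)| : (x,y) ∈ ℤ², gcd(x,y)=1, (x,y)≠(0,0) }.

translate: b→-1 (≡-35 mod 34), so (17,-35,25)→(17,-1,7)
flip: (17,-1,7)→(7,1,17)
reduced (well bottom): (7,1,17) with a≤c, −a<b≤a
well minimum |f| = |-7| = 7 (negative-definite)

7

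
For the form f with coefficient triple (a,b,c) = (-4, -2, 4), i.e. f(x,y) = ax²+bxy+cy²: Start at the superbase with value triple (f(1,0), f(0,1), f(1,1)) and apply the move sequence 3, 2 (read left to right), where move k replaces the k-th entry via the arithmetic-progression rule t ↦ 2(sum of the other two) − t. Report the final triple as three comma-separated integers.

start (-4,4,-2) = (f(1,0),f(0,1),f(1,1))
replace slot 3: 2·((-4)+4) − (-2) = 2 → (-4,4,2)
replace slot 2: 2·((-4)+2) − 4 = -8 → (-4,-8,2)

-4,-8,2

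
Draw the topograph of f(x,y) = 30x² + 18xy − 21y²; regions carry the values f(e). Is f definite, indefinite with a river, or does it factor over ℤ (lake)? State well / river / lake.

D = b²−4ac = 18² − 4·30·(-21) = 2844
D > 0 non-square ⇒ indefinite ⇒ periodic river

river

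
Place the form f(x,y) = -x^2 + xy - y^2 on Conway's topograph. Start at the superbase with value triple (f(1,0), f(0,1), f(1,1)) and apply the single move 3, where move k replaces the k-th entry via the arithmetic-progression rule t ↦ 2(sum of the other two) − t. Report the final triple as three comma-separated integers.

start (-1,-1,-1) = (f(1,0),f(0,1),f(1,1))
replace slot 3: 2·((-1)+(-1)) − (-1) = -3 → (-1,-1,-3)

-1,-1,-3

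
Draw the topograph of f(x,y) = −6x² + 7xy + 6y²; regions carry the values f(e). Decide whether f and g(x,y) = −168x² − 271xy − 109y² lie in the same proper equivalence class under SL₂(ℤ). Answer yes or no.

D₁ = 193, D₂ = 193
river cycle of f (length 30): (6, 5, -7), (-7, 9, 4), (4, 7, -9), (-9, 11, 2), (2, 13, -3), (-3, 11, 6), (6, 13, -1), (-1, 13, 6), (6, 11, -3), (-3, 13, 2), … (20 more)
river cycle of g (length 30): (-6, 7, 6), (6, 5, -7), (-7, 9, 4), (4, 7, -9), (-9, 11, 2), (2, 13, -3), (-3, 11, 6), (6, 13, -1), (-1, 13, 6), (6, 11, -3), … (20 more)
cycles coincide ⇒ equivalent

yes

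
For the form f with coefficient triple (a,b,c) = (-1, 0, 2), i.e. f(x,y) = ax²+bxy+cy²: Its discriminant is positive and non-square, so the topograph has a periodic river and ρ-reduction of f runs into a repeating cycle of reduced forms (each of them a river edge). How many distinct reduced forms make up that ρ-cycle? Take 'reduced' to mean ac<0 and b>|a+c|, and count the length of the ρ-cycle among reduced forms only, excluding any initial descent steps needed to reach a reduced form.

D = 8, ⌊√D⌋ = 2
descent: ρ → (2,0,-1)
descent: ρ → (-1,2,1)  [lands on river]
river: ρ → (1,2,-1)
ρ-cycle length = 2 (tail of 2 descent steps not counted)

2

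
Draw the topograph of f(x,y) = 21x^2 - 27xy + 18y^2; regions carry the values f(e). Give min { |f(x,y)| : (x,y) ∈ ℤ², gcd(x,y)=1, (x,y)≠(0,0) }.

translate: b→15 (≡-27 mod 42), so (21,-27,18)→(21,15,12)
flip: (21,15,12)→(12,-15,21)
translate: b→9 (≡-15 mod 24), so (12,-15,21)→(12,9,18)
reduced (well bottom): (12,9,18) with a≤c, −a<b≤a
well minimum = a = 12

12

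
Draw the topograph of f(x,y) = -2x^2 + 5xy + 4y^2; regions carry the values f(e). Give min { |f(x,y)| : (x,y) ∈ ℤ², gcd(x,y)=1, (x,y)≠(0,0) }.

river: ρ → (4,3,-3)
river: ρ → (-3,3,4)
river: ρ → (4,5,-2)
river: ρ → (-2,7,1)
river: ρ → (1,7,-2)
river: ρ → (-2,5,4)
closes: descent 0, river 6
min |a| on river = 1

1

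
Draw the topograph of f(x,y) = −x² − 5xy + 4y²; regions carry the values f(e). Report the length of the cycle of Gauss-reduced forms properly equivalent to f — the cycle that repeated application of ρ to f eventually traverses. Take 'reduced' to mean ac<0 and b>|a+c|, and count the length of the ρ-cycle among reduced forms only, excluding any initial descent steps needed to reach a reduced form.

D = 41, ⌊√D⌋ = 6
descent: ρ → (4,5,-1)  [lands on river]
river: ρ → (-1,5,4)
river: ρ → (4,3,-2)
river: ρ → (-2,5,2)
river: ρ → (2,3,-4)
river: ρ → (-4,5,1)
river: ρ → (1,5,-4)
river: ρ → (-4,3,2)
river: ρ → (2,5,-2)
river: ρ → (-2,3,4)
ρ-cycle length = 10 (tail of 1 descent step not counted)

10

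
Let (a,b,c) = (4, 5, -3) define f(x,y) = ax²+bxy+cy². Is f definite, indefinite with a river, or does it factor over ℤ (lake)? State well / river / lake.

D = b²−4ac = 5² − 4·4·(-3) = 73
D > 0 non-square ⇒ indefinite ⇒ periodic river

river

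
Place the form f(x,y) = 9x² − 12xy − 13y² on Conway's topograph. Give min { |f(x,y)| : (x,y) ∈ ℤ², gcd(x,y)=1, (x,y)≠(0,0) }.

descent: ρ → (-13,12,9)  [lands on river]
river: ρ → (9,24,-1)
river: ρ → (-1,24,9)
river: ρ → (9,12,-13)
river: ρ → (-13,14,8)
river: ρ → (8,18,-9)
river: ρ → (-9,18,8)
river: ρ → (8,14,-13)
closes: descent 1, river 8
min |a| on river = 1

1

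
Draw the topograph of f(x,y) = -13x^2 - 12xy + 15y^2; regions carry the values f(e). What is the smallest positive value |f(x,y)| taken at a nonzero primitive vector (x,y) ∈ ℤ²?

descent: ρ → (15,12,-13)  [lands on river]
river: ρ → (-13,14,14)
river: ρ → (14,14,-13)
river: ρ → (-13,12,15)
river: ρ → (15,18,-10)
river: ρ → (-10,22,11)
river: ρ → (11,22,-10)
river: ρ → (-10,18,15)
closes: descent 1, river 8
min |a| on river = 10

10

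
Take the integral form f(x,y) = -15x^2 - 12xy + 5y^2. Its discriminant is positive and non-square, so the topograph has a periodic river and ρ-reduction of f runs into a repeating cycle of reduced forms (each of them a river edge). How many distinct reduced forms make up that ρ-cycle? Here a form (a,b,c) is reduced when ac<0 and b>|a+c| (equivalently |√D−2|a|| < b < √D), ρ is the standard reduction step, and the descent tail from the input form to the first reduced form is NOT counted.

D = 444, ⌊√D⌋ = 21
descent: ρ → (5,12,-15)  [lands on river]
river: ρ → (-15,18,2)
river: ρ → (2,18,-15)
river: ρ → (-15,12,5)
river: ρ → (5,18,-6)
river: ρ → (-6,18,5)
ρ-cycle length = 6 (tail of 1 descent step not counted)

6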